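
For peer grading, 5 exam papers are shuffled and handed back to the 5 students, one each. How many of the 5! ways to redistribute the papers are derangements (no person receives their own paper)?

The number of derangements of 5 is !5 = Σ_{k=0}^{5} (-1)^k·5!/k!
= 5! - 5!/1! + 5!/2! - 5!/3! + 5!/4! - 5!/5!
= 120 - 120 + 60 - 20 + 5 - 1
= 44

44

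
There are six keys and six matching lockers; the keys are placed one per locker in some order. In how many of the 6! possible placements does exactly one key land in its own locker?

264

Pick the single fixed position: C(6,1) = 6 ways.
The other 5 form a derangement: !5 = 44.
Total: 6 × 44 = 264.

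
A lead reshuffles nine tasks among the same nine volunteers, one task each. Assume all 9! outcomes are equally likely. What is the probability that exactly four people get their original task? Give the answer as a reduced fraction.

11/720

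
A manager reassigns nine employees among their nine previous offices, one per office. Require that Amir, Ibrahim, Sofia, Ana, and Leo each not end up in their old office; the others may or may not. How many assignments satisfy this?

Let A_j be the event that the j-th constrained one is fixed. By inclusion-exclusion over the 5 events:
Σ_{j=0}^{5} (-1)^j C(5,j)(9-j)!
= C(5,0)·9! - C(5,1)·8! + C(5,2)·7! - C(5,3)·6! + C(5,4)·5! - C(5,5)·4!
= 362880 - 201600 + 50400 - 7200 + 600 - 24
= 205056

205056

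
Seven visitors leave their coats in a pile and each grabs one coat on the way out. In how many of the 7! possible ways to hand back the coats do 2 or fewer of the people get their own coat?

4633

# with exactly i fixed is C(7,i)·!(7-i); sum over i=0..2:
  i=0: C(7,0)·!7 = 1·1854 = 1854
  i=1: C(7,1)·!6 = 7·265 = 1855
  i=2: C(7,2)·!5 = 21·44 = 924
Total = 4633.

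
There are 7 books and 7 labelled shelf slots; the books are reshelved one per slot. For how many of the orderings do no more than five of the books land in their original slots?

5039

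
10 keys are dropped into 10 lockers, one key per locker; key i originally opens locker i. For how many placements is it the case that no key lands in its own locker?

By inclusion-exclusion, !10 = Σ (-1)^k · 10!/k! for k=0..10
= 10! - 10!/1! + 10!/2! - 10!/3! + 10!/4! - 10!/5! + 10!/6! - 10!/7! + 10!/8! - 10!/9! + 10!/10!
= 3628800 - 3628800 + 1814400 - 604800 + 151200 - 30240 + 5040 - 720 + 90 - 10 + 1
= 1334961

1334961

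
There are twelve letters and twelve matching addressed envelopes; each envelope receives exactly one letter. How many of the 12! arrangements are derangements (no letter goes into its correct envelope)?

!12 is the nearest integer to 12!/e.
12! = 479001600, and 479001600/e ≈ 176214840.93, so !12 = 176214841.

176214841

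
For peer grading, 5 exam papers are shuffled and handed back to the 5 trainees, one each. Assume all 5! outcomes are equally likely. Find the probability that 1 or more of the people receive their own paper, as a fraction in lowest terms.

19/30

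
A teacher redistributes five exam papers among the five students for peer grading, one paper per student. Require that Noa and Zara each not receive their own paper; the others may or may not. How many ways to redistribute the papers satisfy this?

Let A_j be the event that the j-th constrained one is fixed. By inclusion-exclusion over the 2 events:
Σ_{j=0}^{2} (-1)^j C(2,j)(5-j)!
= C(2,0)·5! - C(2,1)·4! + C(2,2)·3!
= 120 - 48 + 6
= 78

78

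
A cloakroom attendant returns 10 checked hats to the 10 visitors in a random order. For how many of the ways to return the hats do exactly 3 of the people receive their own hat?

222480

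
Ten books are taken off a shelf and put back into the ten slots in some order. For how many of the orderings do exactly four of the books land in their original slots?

55650

Choose which 4 of the 10 are fixed: C(10,4) = 210.
The remaining 6 must be deranged: !6 = 265.
Total: 210 × 265 = 55650.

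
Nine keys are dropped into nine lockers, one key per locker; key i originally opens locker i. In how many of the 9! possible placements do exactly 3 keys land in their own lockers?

Pick the 3 fixed positions: C(9,3) = 84 ways.
The remaining 6 must be deranged: !6 = 265.
Total: 84 × 265 = 22260.

22260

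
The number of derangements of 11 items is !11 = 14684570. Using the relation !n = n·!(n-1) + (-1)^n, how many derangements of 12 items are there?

!12 = 12·14684570 + 1 = 176214841.

176214841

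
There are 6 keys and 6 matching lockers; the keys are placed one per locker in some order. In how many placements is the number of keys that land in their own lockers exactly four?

Choose which 4 of the 6 are fixed: C(6,4) = 15.
The other 2 form a derangement: !2 = 1.
Total: 15 × 1 = 15.

15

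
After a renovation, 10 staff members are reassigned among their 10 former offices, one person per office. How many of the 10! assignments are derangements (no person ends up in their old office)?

1334961

By inclusion-exclusion, !10 = Σ (-1)^k · 10!/k! for k=0..10
= 10! - 10!/1! + 10!/2! - 10!/3! + 10!/4! - 10!/5! + 10!/6! - 10!/7! + 10!/8! - 10!/9! + 10!/10!
= 3628800 - 3628800 + 1814400 - 604800 + 151200 - 30240 + 5040 - 720 + 90 - 10 + 1
= 1334961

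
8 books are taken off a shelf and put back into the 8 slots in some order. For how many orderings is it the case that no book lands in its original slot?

14833

!8 = 8! · Σ_{k=0}^{8} (-1)^k/k!
= 8! - 8!/1! + 8!/2! - 8!/3! + 8!/4! - 8!/5! + 8!/6! - 8!/7! + 8!/8!
= 40320 - 40320 + 20160 - 6720 + 1680 - 336 + 56 - 8 + 1
= 14833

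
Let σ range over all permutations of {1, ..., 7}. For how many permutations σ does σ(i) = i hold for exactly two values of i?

Choose which 2 of the 7 are fixed: C(7,2) = 21.
The remaining 5 must be deranged: !5 = 44.
Total: 21 × 44 = 924.

924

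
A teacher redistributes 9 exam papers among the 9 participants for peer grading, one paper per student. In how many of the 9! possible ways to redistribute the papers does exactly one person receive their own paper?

133497

Choose which one of the 9 is fixed: C(9,1) = 9.
The other 8 form a derangement: !8 = 14833.
Total: 9 × 14833 = 133497.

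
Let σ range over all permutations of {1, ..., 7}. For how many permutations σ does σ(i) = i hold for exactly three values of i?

Choose which 3 of the 7 are fixed: C(7,3) = 35.
The other 4 form a derangement: !4 = 9.
Total: 35 × 9 = 315.

315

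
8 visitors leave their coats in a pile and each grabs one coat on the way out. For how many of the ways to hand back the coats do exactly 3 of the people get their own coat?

Pick the 3 fixed positions: C(8,3) = 56 ways.
The remaining 5 must be deranged: !5 = 44.
Total: 56 × 44 = 2464.

2464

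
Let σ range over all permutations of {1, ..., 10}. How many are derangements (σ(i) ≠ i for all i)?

1334961

!10 is the nearest integer to 10!/e.
10! = 3628800, and 3628800/e ≈ 1334960.92, so !10 = 1334961.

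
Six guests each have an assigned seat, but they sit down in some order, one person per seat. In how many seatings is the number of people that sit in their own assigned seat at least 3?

56

Sum C(6,i)·!(6-i) for i = 3..6:
  i=3: C(6,3)·!3 = 20·2 = 40
  i=4: C(6,4)·!2 = 15·1 = 15
  i=5: C(6,5)·!1 = 6·0 = 0
  i=6: C(6,6)·!0 = 1·1 = 1
Total = 56.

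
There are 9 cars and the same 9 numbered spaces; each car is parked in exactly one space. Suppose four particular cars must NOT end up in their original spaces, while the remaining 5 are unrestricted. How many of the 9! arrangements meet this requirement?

229080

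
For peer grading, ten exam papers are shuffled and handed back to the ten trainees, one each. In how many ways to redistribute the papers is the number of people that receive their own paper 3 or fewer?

3559886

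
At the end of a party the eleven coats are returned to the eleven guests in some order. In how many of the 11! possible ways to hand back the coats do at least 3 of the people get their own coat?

# with exactly i fixed is C(11,i)·!(11-i); sum over i=3..11:
  i=3: C(11,3)·!8 = 165·14833 = 2447445
  i=4: C(11,4)·!7 = 330·1854 = 611820
  i=5: C(11,5)·!6 = 462·265 = 122430
  i=6: C(11,6)·!5 = 462·44 = 20328
  i=7: C(11,7)·!4 = 330·9 = 2970
  i=8: C(11,8)·!3 = 165·2 = 330
  i=9: C(11,9)·!2 = 55·1 = 55
  i=10: C(11,10)·!1 = 11·0 = 0
  i=11: C(11,11)·!0 = 1·1 = 1
Total = 3205379.

3205379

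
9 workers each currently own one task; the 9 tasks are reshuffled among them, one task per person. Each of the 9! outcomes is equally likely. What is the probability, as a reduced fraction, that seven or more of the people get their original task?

37/362880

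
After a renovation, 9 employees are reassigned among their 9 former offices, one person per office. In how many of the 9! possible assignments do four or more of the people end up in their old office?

Sum C(9,i)·!(9-i) for i = 4..9:
  i=4: C(9,4)·!5 = 126·44 = 5544
  i=5: C(9,5)·!4 = 126·9 = 1134
  i=6: C(9,6)·!3 = 84·2 = 168
  i=7: C(9,7)·!2 = 36·1 = 36
  i=8: C(9,8)·!1 = 9·0 = 0
  i=9: C(9,9)·!0 = 1·1 = 1
Total = 6883.

6883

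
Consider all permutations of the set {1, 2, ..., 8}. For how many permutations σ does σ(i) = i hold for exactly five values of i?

112

Choose which 5 of the 8 are fixed: C(8,5) = 56.
The other 3 form a derangement: !3 = 2.
Total: 56 × 2 = 112.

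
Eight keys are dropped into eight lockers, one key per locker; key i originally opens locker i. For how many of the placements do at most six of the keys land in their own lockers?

40319

# with exactly i fixed is C(8,i)·!(8-i); sum over i=0..6:
  i=0: C(8,0)·!8 = 1·14833 = 14833
  i=1: C(8,1)·!7 = 8·1854 = 14832
  i=2: C(8,2)·!6 = 28·265 = 7420
  i=3: C(8,3)·!5 = 56·44 = 2464
  i=4: C(8,4)·!4 = 70·9 = 630
  i=5: C(8,5)·!3 = 56·2 = 112
  i=6: C(8,6)·!2 = 28·1 = 28
Total = 40319.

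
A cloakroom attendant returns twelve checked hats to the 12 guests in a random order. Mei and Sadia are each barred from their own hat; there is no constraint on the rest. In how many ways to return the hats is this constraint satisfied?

Inclusion-exclusion on the 2 forbidden self-matches:
Σ_{j=0}^{2} (-1)^j C(2,j)(12-j)!
= C(2,0)·12! - C(2,1)·11! + C(2,2)·10!
= 479001600 - 79833600 + 3628800
= 402796800

402796800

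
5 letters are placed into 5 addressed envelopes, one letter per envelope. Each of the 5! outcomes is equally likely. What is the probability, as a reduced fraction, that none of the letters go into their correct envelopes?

Favorable outcomes: !5 = 44.
Total outcomes: 5! = 120.
Probability = 44/120 = 11/30.

11/30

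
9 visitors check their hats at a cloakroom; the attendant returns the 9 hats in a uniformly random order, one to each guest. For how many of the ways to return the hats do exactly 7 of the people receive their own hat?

Choose which 7 of the 9 are fixed: C(9,7) = 36.
The other 2 form a derangement: !2 = 1.
Total: 36 × 1 = 36.

36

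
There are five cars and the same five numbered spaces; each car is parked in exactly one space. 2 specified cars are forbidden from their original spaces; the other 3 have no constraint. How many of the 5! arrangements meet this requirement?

78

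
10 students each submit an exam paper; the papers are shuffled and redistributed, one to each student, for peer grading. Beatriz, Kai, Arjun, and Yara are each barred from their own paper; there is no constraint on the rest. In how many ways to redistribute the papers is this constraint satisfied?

2399760

Inclusion-exclusion on the 4 forbidden self-matches:
Σ_{j=0}^{4} (-1)^j C(4,j)(10-j)!
= C(4,0)·10! - C(4,1)·9! + C(4,2)·8! - C(4,3)·7! + C(4,4)·6!
= 3628800 - 1451520 + 241920 - 20160 + 720
= 2399760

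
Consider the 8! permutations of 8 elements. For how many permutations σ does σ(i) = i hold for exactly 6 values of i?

28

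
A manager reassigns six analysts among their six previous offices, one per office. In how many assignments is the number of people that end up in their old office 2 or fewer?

# with exactly i fixed is C(6,i)·!(6-i); sum over i=0..2:
  i=0: C(6,0)·!6 = 1·265 = 265
  i=1: C(6,1)·!5 = 6·44 = 264
  i=2: C(6,2)·!4 = 15·9 = 135
Total = 664.

664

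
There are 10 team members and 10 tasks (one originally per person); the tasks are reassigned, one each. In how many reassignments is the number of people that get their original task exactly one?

Choose which one of the 10 is fixed: C(10,1) = 10.
The remaining 9 must be deranged: !9 = 133496.
Total: 10 × 133496 = 1334960.

1334960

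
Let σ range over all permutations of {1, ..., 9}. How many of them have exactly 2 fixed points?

66744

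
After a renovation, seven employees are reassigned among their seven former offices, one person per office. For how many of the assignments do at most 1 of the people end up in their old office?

3709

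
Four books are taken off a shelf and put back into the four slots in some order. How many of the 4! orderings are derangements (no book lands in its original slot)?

9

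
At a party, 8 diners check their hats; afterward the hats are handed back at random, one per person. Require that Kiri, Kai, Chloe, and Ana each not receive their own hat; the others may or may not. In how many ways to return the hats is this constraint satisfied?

Let A_j be the event that the j-th constrained one is fixed. By inclusion-exclusion over the 4 events:
Σ_{j=0}^{4} (-1)^j C(4,j)(8-j)!
= C(4,0)·8! - C(4,1)·7! + C(4,2)·6! - C(4,3)·5! + C(4,4)·4!
= 40320 - 20160 + 4320 - 480 + 24
= 24024

24024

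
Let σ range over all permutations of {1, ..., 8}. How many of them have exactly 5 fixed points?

Pick the 5 fixed positions: C(8,5) = 56 ways.
The remaining 3 must be deranged: !3 = 2.
Total: 56 × 2 = 112.

112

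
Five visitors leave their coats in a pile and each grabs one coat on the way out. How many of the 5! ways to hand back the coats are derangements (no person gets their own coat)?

44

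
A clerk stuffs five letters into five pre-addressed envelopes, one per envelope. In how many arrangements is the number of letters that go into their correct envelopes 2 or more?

31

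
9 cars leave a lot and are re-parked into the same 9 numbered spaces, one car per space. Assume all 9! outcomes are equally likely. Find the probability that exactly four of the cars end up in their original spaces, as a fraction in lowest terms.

11/720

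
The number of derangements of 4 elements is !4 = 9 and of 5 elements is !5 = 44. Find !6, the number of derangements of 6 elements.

!6 = (6-1)·(!5 + !4) = 5·(44 + 9) = 5·53 = 265.

265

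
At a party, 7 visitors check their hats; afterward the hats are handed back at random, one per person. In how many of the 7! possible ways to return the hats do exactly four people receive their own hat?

Choose which 4 of the 7 are fixed: C(7,4) = 35.
The other 3 form a derangement: !3 = 2.
Total: 35 × 2 = 70.

70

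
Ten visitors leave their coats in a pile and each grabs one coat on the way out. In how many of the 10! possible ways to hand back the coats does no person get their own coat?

!10 = 10! · Σ_{k=0}^{10} (-1)^k/k!
= 10! - 10!/1! + 10!/2! - 10!/3! + 10!/4! - 10!/5! + 10!/6! - 10!/7! + 10!/8! - 10!/9! + 10!/10!
= 3628800 - 3628800 + 1814400 - 604800 + 151200 - 30240 + 5040 - 720 + 90 - 10 + 1
= 1334961

1334961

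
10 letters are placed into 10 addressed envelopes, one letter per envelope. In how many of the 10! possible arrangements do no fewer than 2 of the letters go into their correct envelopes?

# with exactly i fixed is C(10,i)·!(10-i); sum over i=2..10:
  i=2: C(10,2)·!8 = 45·14833 = 667485
  i=3: C(10,3)·!7 = 120·1854 = 222480
  i=4: C(10,4)·!6 = 210·265 = 55650
  i=5: C(10,5)·!5 = 252·44 = 11088
  i=6: C(10,6)·!4 = 210·9 = 1890
  i=7: C(10,7)·!3 = 120·2 = 240
  i=8: C(10,8)·!2 = 45·1 = 45
  i=9: C(10,9)·!1 = 10·0 = 0
  i=10: C(10,10)·!0 = 1·1 = 1
Total = 958879.

958879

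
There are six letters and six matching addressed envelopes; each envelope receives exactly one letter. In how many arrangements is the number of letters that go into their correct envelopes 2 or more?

191

# with exactly i fixed is C(6,i)·!(6-i); sum over i=2..6:
  i=2: C(6,2)·!4 = 15·9 = 135
  i=3: C(6,3)·!3 = 20·2 = 40
  i=4: C(6,4)·!2 = 15·1 = 15
  i=5: C(6,5)·!1 = 6·0 = 0
  i=6: C(6,6)·!0 = 1·1 = 1
Total = 191.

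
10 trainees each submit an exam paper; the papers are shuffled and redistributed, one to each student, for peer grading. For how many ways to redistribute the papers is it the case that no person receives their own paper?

The number of derangements of 10 is !10 = Σ_{k=0}^{10} (-1)^k·10!/k!
= 10! - 10!/1! + 10!/2! - 10!/3! + 10!/4! - 10!/5! + 10!/6! - 10!/7! + 10!/8! - 10!/9! + 10!/10!
= 3628800 - 3628800 + 1814400 - 604800 + 151200 - 30240 + 5040 - 720 + 90 - 10 + 1
= 1334961

1334961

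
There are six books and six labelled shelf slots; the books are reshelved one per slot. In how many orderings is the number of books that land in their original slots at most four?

719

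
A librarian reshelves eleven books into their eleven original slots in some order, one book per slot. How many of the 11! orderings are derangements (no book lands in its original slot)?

14684570

!11 is the nearest integer to 11!/e.
11! = 39916800, and 39916800/e ≈ 14684570.08, so !11 = 14684570.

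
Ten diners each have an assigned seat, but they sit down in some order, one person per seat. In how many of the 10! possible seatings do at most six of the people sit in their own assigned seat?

# with exactly i fixed is C(10,i)·!(10-i); sum over i=0..6:
  i=0: C(10,0)·!10 = 1·1334961 = 1334961
  i=1: C(10,1)·!9 = 10·133496 = 1334960
  i=2: C(10,2)·!8 = 45·14833 = 667485
  i=3: C(10,3)·!7 = 120·1854 = 222480
  i=4: C(10,4)·!6 = 210·265 = 55650
  i=5: C(10,5)·!5 = 252·44 = 11088
  i=6: C(10,6)·!4 = 210·9 = 1890
Total = 3628514.

3628514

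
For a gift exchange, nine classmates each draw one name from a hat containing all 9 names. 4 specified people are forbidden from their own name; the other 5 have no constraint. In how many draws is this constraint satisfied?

229080

Inclusion-exclusion on the 4 forbidden self-matches:
Σ_{j=0}^{4} (-1)^j C(4,j)(9-j)!
= C(4,0)·9! - C(4,1)·8! + C(4,2)·7! - C(4,3)·6! + C(4,4)·5!
= 362880 - 161280 + 30240 - 2880 + 120
= 229080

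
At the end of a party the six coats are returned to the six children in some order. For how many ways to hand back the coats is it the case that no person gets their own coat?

265

The number of derangements of 6 is !6 = Σ_{k=0}^{6} (-1)^k·6!/k!
= 6! - 6!/1! + 6!/2! - 6!/3! + 6!/4! - 6!/5! + 6!/6!
= 720 - 720 + 360 - 120 + 30 - 6 + 1
= 265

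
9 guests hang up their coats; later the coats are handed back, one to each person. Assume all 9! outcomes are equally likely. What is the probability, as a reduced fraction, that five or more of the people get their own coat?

1339/362880

Favorable outcomes: Σ_{i≥5} C(9,i)·!(9-i) = 126·9 + 84·2 + 36·1 + 9·0 + 1·1 = 1339.
Total outcomes: 9! = 362880.
Probability = 1339/362880 = 1339/362880.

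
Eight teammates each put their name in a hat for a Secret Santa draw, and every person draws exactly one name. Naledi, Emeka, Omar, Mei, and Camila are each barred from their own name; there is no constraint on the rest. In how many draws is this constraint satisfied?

21234

Let A_j be the event that the j-th constrained one is fixed. By inclusion-exclusion over the 5 events:
Σ_{j=0}^{5} (-1)^j C(5,j)(8-j)!
= C(5,0)·8! - C(5,1)·7! + C(5,2)·6! - C(5,3)·5! + C(5,4)·4! - C(5,5)·3!
= 40320 - 25200 + 7200 - 1200 + 120 - 6
= 21234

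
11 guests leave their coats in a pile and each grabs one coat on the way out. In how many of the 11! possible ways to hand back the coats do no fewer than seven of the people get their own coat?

# with exactly i fixed is C(11,i)·!(11-i); sum over i=7..11:
  i=7: C(11,7)·!4 = 330·9 = 2970
  i=8: C(11,8)·!3 = 165·2 = 330
  i=9: C(11,9)·!2 = 55·1 = 55
  i=10: C(11,10)·!1 = 11·0 = 0
  i=11: C(11,11)·!0 = 1·1 = 1
Total = 3356.

3356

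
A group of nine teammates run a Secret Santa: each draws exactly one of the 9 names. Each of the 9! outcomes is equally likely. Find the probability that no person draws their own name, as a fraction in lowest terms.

Favorable outcomes: !9 = 133496.
Total outcomes: 9! = 362880.
Probability = 133496/362880 = 16687/45360.

16687/45360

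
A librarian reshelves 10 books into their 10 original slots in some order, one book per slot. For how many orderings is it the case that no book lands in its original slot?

1334961

!10 = 10! · Σ_{k=0}^{10} (-1)^k/k!
= 10! - 10!/1! + 10!/2! - 10!/3! + 10!/4! - 10!/5! + 10!/6! - 10!/7! + 10!/8! - 10!/9! + 10!/10!
= 3628800 - 3628800 + 1814400 - 604800 + 151200 - 30240 + 5040 - 720 + 90 - 10 + 1
= 1334961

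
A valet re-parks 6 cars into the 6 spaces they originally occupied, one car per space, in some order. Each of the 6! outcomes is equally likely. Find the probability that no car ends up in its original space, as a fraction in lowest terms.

Favorable outcomes: !6 = 265.
Total outcomes: 6! = 720.
Probability = 265/720 = 53/144.

53/144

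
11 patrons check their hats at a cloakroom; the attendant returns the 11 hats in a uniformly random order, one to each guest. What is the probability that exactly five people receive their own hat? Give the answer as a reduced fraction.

53/17280

Favorable outcomes: C(11,5)·!6 = 462·265 = 122430.
Total outcomes: 11! = 39916800.
Probability = 122430/39916800 = 53/17280.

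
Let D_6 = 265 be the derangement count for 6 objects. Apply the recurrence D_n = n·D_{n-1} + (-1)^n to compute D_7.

D_7 = 7·265 - 1 = 1854.

1854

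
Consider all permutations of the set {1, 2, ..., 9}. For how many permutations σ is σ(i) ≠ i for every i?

133496

The number of derangements of 9 is !9 = Σ_{k=0}^{9} (-1)^k·9!/k!
= 9! - 9!/1! + 9!/2! - 9!/3! + 9!/4! - 9!/5! + 9!/6! - 9!/7! + 9!/8! - 9!/9!
= 362880 - 362880 + 181440 - 60480 + 15120 - 3024 + 504 - 72 + 9 - 1
= 133496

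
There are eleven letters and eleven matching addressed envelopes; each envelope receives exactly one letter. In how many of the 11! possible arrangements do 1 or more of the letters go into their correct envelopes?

25232230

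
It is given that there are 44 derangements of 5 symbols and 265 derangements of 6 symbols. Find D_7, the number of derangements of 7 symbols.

1854

D_7 = (7-1)·(D_6 + D_5) = 6·(265 + 44) = 6·309 = 1854.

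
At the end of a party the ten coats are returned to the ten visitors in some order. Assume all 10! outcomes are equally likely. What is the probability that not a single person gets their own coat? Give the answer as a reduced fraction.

16481/44800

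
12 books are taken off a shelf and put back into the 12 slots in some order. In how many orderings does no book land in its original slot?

176214841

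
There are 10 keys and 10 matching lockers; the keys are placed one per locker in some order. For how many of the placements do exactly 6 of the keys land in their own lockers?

Choose which 6 of the 10 are fixed: C(10,6) = 210.
The remaining 4 must be deranged: !4 = 9.
Total: 210 × 9 = 1890.

1890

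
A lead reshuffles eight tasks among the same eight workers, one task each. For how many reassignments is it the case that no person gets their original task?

The subfactorial !8 = [8!/e] (nearest integer).
8! = 40320, and 40320/e ≈ 14832.90, so !8 = 14833.

14833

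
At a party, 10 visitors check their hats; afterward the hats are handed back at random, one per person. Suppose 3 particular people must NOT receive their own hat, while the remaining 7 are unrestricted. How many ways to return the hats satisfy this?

2656080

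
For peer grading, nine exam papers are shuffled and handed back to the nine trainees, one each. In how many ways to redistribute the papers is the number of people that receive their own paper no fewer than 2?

95887

# with exactly i fixed is C(9,i)·!(9-i); sum over i=2..9:
  i=2: C(9,2)·!7 = 36·1854 = 66744
  i=3: C(9,3)·!6 = 84·265 = 22260
  i=4: C(9,4)·!5 = 126·44 = 5544
  i=5: C(9,5)·!4 = 126·9 = 1134
  i=6: C(9,6)·!3 = 84·2 = 168
  i=7: C(9,7)·!2 = 36·1 = 36
  i=8: C(9,8)·!1 = 9·0 = 0
  i=9: C(9,9)·!0 = 1·1 = 1
Total = 95887.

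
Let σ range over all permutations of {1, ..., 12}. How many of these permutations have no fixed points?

Recurrence: !12 = 12·!11 + (-1)^12.
!12 = 12·14684570 + 1 = 176214841

176214841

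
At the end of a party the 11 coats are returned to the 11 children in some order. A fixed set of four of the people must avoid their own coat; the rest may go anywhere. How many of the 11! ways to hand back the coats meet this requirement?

27422640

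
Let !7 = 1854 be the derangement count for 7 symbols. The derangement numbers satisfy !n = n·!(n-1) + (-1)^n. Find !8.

14833

!8 = 8·1854 + 1 = 14833.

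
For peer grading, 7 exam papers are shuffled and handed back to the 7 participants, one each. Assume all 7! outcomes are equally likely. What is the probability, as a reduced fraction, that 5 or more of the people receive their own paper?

11/2520

Favorable outcomes: Σ_{i≥5} C(7,i)·!(7-i) = 21·1 + 7·0 + 1·1 = 22.
Total outcomes: 7! = 5040.
Probability = 22/5040 = 11/2520.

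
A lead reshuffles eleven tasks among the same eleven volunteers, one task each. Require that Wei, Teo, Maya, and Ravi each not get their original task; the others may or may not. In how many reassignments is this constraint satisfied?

Let A_j be the event that the j-th constrained one is fixed. By inclusion-exclusion over the 4 events:
Σ_{j=0}^{4} (-1)^j C(4,j)(11-j)!
= C(4,0)·11! - C(4,1)·10! + C(4,2)·9! - C(4,3)·8! + C(4,4)·7!
= 39916800 - 14515200 + 2177280 - 161280 + 5040
= 27422640

27422640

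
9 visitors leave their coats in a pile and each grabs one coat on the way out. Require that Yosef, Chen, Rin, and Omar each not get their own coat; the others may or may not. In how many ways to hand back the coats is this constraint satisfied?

Let A_j be the event that the j-th constrained one is fixed. By inclusion-exclusion over the 4 events:
Σ_{j=0}^{4} (-1)^j C(4,j)(9-j)!
= C(4,0)·9! - C(4,1)·8! + C(4,2)·7! - C(4,3)·6! + C(4,4)·5!
= 362880 - 161280 + 30240 - 2880 + 120
= 229080

229080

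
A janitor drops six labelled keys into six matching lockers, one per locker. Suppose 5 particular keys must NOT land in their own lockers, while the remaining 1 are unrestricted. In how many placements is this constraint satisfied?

Inclusion-exclusion on the 5 forbidden self-matches:
Σ_{j=0}^{5} (-1)^j C(5,j)(6-j)!
= C(5,0)·6! - C(5,1)·5! + C(5,2)·4! - C(5,3)·3! + C(5,4)·2! - C(5,5)·1!
= 720 - 600 + 240 - 60 + 10 - 1
= 309

309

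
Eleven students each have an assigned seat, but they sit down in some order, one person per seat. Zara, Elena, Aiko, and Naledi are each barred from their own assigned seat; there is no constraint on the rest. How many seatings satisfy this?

27422640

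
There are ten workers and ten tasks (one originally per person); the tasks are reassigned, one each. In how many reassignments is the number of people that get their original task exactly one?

Pick the single fixed position: C(10,1) = 10 ways.
The remaining 9 must be deranged: !9 = 133496.
Total: 10 × 133496 = 1334960.

1334960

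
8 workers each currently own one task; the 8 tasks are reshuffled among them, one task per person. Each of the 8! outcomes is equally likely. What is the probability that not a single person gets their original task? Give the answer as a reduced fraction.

2119/5760

Favorable outcomes: !8 = 14833.
Total outcomes: 8! = 40320.
Probability = 14833/40320 = 2119/5760.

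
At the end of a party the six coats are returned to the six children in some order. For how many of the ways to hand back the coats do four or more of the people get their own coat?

16

Sum C(6,i)·!(6-i) for i = 4..6:
  i=4: C(6,4)·!2 = 15·1 = 15
  i=5: C(6,5)·!1 = 6·0 = 0
  i=6: C(6,6)·!0 = 1·1 = 1
Total = 16.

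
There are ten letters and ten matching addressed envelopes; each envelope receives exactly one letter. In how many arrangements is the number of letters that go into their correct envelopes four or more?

68914

Sum C(10,i)·!(10-i) for i = 4..10:
  i=4: C(10,4)·!6 = 210·265 = 55650
  i=5: C(10,5)·!5 = 252·44 = 11088
  i=6: C(10,6)·!4 = 210·9 = 1890
  i=7: C(10,7)·!3 = 120·2 = 240
  i=8: C(10,8)·!2 = 45·1 = 45
  i=9: C(10,9)·!1 = 10·0 = 0
  i=10: C(10,10)·!0 = 1·1 = 1
Total = 68914.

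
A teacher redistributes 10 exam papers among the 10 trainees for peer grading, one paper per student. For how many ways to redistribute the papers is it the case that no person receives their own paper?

The number of derangements of 10 is !10 = Σ_{k=0}^{10} (-1)^k·10!/k!
= 10! - 10!/1! + 10!/2! - 10!/3! + 10!/4! - 10!/5! + 10!/6! - 10!/7! + 10!/8! - 10!/9! + 10!/10!
= 3628800 - 3628800 + 1814400 - 604800 + 151200 - 30240 + 5040 - 720 + 90 - 10 + 1
= 1334961

1334961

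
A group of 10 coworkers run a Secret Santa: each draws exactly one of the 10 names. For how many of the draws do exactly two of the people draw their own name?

667485

Pick the 2 fixed positions: C(10,2) = 45 ways.
The other 8 form a derangement: !8 = 14833.
Total: 45 × 14833 = 667485.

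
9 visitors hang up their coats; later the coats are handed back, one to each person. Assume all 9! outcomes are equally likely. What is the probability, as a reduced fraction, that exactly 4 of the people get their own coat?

11/720

Favorable outcomes: C(9,4)·!5 = 126·44 = 5544.
Total outcomes: 9! = 362880.
Probability = 5544/362880 = 11/720.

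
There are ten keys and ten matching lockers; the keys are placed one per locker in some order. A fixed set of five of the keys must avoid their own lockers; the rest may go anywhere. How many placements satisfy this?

2170680

Let A_j be the event that the j-th constrained one is fixed. By inclusion-exclusion over the 5 events:
Σ_{j=0}^{5} (-1)^j C(5,j)(10-j)!
= C(5,0)·10! - C(5,1)·9! + C(5,2)·8! - C(5,3)·7! + C(5,4)·6! - C(5,5)·5!
= 3628800 - 1814400 + 403200 - 50400 + 3600 - 120
= 2170680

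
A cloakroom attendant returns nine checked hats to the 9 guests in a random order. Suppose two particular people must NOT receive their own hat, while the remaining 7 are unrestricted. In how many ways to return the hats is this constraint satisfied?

Inclusion-exclusion on the 2 forbidden self-matches:
Σ_{j=0}^{2} (-1)^j C(2,j)(9-j)!
= C(2,0)·9! - C(2,1)·8! + C(2,2)·7!
= 362880 - 80640 + 5040
= 287280

287280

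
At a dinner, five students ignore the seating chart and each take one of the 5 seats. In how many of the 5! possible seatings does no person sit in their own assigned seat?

44

By inclusion-exclusion, !5 = Σ (-1)^k · 5!/k! for k=0..5
= 5! - 5!/1! + 5!/2! - 5!/3! + 5!/4! - 5!/5!
= 120 - 120 + 60 - 20 + 5 - 1
= 44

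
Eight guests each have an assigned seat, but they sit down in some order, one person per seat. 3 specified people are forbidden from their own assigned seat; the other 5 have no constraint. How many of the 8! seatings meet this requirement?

27240

Inclusion-exclusion on the 3 forbidden self-matches:
Σ_{j=0}^{3} (-1)^j C(3,j)(8-j)!
= C(3,0)·8! - C(3,1)·7! + C(3,2)·6! - C(3,3)·5!
= 40320 - 15120 + 2160 - 120
= 27240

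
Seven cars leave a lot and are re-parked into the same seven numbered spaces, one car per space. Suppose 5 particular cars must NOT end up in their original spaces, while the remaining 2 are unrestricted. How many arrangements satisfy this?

Inclusion-exclusion on the 5 forbidden self-matches:
Σ_{j=0}^{5} (-1)^j C(5,j)(7-j)!
= C(5,0)·7! - C(5,1)·6! + C(5,2)·5! - C(5,3)·4! + C(5,4)·3! - C(5,5)·2!
= 5040 - 3600 + 1200 - 240 + 30 - 2
= 2428

2428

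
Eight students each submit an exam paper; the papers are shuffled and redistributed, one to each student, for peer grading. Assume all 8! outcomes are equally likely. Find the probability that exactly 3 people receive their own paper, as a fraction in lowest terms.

11/180

Favorable outcomes: C(8,3)·!5 = 56·44 = 2464.
Total outcomes: 8! = 40320.
Probability = 2464/40320 = 11/180.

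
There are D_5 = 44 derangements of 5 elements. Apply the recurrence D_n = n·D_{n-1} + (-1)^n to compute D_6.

265

D_6 = 6·44 + 1 = 265.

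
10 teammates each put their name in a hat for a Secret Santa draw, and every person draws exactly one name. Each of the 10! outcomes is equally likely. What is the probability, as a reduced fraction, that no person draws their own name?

16481/44800

Favorable outcomes: !10 = 1334961.
Total outcomes: 10! = 3628800.
Probability = 1334961/3628800 = 16481/44800.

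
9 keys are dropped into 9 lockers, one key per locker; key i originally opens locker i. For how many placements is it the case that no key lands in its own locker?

By inclusion-exclusion, !9 = Σ (-1)^k · 9!/k! for k=0..9
= 9! - 9!/1! + 9!/2! - 9!/3! + 9!/4! - 9!/5! + 9!/6! - 9!/7! + 9!/8! - 9!/9!
= 362880 - 362880 + 181440 - 60480 + 15120 - 3024 + 504 - 72 + 9 - 1
= 133496

133496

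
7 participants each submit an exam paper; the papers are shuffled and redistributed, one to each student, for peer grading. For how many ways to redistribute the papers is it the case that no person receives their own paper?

1854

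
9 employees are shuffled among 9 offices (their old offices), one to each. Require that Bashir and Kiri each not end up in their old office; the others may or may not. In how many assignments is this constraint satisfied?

Let A_j be the event that the j-th constrained one is fixed. By inclusion-exclusion over the 2 events:
Σ_{j=0}^{2} (-1)^j C(2,j)(9-j)!
= C(2,0)·9! - C(2,1)·8! + C(2,2)·7!
= 362880 - 80640 + 5040
= 287280

287280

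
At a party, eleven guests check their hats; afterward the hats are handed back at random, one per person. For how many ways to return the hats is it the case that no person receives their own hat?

The number of derangements of 11 is !11 = Σ_{k=0}^{11} (-1)^k·11!/k!
= 11! - 11!/1! + 11!/2! - 11!/3! + 11!/4! - 11!/5! + 11!/6! - 11!/7! + 11!/8! - 11!/9! + 11!/10! - 11!/11!
= 39916800 - 39916800 + 19958400 - 6652800 + 1663200 - 332640 + 55440 - 7920 + 990 - 110 + 11 - 1
= 14684570

14684570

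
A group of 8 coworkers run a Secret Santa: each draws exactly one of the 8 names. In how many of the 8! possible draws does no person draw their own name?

Use !n = (n-1)(!(n-1) + !(n-2)).
!8 = 7·(1854 + 265) = 7·2119 = 14833

14833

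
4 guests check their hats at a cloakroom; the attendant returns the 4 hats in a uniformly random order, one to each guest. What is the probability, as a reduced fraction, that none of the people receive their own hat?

3/8

Favorable outcomes: !4 = 9.
Total outcomes: 4! = 24.
Probability = 9/24 = 3/8.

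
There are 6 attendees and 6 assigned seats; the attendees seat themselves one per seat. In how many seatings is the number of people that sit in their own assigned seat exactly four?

15

Pick the 4 fixed positions: C(6,4) = 15 ways.
The other 2 form a derangement: !2 = 1.
Total: 15 × 1 = 15.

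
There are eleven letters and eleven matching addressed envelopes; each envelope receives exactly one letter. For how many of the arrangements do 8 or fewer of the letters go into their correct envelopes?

39916744

# with exactly i fixed is C(11,i)·!(11-i); sum over i=0..8:
  i=0: C(11,0)·!11 = 1·14684570 = 14684570
  i=1: C(11,1)·!10 = 11·1334961 = 14684571
  i=2: C(11,2)·!9 = 55·133496 = 7342280
  i=3: C(11,3)·!8 = 165·14833 = 2447445
  i=4: C(11,4)·!7 = 330·1854 = 611820
  i=5: C(11,5)·!6 = 462·265 = 122430
  i=6: C(11,6)·!5 = 462·44 = 20328
  i=7: C(11,7)·!4 = 330·9 = 2970
  i=8: C(11,8)·!3 = 165·2 = 330
Total = 39916744.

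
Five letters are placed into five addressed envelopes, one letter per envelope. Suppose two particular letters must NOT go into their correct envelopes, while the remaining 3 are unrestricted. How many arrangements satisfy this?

78

Let A_j be the event that the j-th constrained one is fixed. By inclusion-exclusion over the 2 events:
Σ_{j=0}^{2} (-1)^j C(2,j)(5-j)!
= C(2,0)·5! - C(2,1)·4! + C(2,2)·3!
= 120 - 48 + 6
= 78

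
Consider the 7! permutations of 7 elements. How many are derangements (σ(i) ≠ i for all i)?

Use !n = (n-1)(!(n-1) + !(n-2)).
!7 = 6·(265 + 44) = 6·309 = 1854

1854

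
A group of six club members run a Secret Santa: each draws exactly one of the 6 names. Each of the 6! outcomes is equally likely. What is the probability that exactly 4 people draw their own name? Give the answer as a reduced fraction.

1/48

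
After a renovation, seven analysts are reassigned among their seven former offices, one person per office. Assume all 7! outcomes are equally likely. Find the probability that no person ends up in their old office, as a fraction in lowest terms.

Favorable outcomes: !7 = 1854.
Total outcomes: 7! = 5040.
Probability = 1854/5040 = 103/280.

103/280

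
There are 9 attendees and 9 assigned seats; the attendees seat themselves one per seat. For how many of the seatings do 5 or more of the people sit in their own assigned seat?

# with exactly i fixed is C(9,i)·!(9-i); sum over i=5..9:
  i=5: C(9,5)·!4 = 126·9 = 1134
  i=6: C(9,6)·!3 = 84·2 = 168
  i=7: C(9,7)·!2 = 36·1 = 36
  i=8: C(9,8)·!1 = 9·0 = 0
  i=9: C(9,9)·!0 = 1·1 = 1
Total = 1339.

1339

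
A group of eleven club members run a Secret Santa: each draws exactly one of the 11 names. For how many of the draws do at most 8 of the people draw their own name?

39916744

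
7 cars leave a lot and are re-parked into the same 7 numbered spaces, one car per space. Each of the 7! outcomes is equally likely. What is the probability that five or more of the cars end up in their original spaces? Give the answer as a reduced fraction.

11/2520

Favorable outcomes: Σ_{i≥5} C(7,i)·!(7-i) = 21·1 + 7·0 + 1·1 = 22.
Total outcomes: 7! = 5040.
Probability = 22/5040 = 11/2520.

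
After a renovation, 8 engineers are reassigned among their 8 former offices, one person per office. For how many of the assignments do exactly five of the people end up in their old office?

Choose which 5 of the 8 are fixed: C(8,5) = 56.
The other 3 form a derangement: !3 = 2.
Total: 56 × 2 = 112.

112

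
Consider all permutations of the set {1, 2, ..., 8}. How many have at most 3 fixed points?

39549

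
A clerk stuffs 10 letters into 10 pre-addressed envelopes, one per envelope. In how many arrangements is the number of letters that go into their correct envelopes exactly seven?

240

Pick the 7 fixed positions: C(10,7) = 120 ways.
The remaining 3 must be deranged: !3 = 2.
Total: 120 × 2 = 240.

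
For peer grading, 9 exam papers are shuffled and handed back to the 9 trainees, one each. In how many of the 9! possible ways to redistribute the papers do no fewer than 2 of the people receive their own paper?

95887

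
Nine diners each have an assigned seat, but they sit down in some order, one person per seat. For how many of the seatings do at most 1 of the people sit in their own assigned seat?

# with exactly i fixed is C(9,i)·!(9-i); sum over i=0..1:
  i=0: C(9,0)·!9 = 1·133496 = 133496
  i=1: C(9,1)·!8 = 9·14833 = 133497
Total = 266993.

266993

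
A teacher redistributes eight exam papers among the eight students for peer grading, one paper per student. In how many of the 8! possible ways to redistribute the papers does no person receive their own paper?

14833

Recurrence: !8 = 8·!7 + (-1)^8.
!8 = 8·1854 + 1 = 14833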